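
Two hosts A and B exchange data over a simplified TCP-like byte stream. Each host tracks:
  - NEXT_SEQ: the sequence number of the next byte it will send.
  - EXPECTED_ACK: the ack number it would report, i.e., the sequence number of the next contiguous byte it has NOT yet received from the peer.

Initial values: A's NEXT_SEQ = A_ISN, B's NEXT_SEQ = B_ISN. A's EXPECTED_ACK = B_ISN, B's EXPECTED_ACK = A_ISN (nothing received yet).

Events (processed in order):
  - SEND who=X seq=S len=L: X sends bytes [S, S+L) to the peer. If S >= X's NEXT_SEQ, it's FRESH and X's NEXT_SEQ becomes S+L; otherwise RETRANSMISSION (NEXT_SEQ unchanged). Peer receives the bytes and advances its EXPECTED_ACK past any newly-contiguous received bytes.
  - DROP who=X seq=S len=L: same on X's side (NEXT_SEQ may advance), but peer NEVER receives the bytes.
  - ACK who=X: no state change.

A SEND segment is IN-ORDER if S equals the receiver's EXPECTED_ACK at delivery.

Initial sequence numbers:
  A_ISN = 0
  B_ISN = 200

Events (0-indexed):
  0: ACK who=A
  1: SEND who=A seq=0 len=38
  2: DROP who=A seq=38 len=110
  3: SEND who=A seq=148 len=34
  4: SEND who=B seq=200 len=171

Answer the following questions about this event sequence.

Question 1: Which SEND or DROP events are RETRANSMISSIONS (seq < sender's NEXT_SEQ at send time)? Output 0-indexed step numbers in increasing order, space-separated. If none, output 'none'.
Step 1: SEND seq=0 -> fresh
Step 2: DROP seq=38 -> fresh
Step 3: SEND seq=148 -> fresh
Step 4: SEND seq=200 -> fresh

Answer: none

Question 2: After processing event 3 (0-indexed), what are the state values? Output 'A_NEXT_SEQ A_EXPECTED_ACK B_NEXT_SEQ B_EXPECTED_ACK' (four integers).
After event 0: A_seq=0 A_ack=200 B_seq=200 B_ack=0
After event 1: A_seq=38 A_ack=200 B_seq=200 B_ack=38
After event 2: A_seq=148 A_ack=200 B_seq=200 B_ack=38
After event 3: A_seq=182 A_ack=200 B_seq=200 B_ack=38

182 200 200 38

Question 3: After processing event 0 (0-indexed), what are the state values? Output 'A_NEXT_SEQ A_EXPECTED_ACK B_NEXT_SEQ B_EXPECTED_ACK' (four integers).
After event 0: A_seq=0 A_ack=200 B_seq=200 B_ack=0

0 200 200 0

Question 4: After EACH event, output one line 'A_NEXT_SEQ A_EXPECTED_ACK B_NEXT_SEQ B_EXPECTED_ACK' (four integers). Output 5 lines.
0 200 200 0
38 200 200 38
148 200 200 38
182 200 200 38
182 371 371 38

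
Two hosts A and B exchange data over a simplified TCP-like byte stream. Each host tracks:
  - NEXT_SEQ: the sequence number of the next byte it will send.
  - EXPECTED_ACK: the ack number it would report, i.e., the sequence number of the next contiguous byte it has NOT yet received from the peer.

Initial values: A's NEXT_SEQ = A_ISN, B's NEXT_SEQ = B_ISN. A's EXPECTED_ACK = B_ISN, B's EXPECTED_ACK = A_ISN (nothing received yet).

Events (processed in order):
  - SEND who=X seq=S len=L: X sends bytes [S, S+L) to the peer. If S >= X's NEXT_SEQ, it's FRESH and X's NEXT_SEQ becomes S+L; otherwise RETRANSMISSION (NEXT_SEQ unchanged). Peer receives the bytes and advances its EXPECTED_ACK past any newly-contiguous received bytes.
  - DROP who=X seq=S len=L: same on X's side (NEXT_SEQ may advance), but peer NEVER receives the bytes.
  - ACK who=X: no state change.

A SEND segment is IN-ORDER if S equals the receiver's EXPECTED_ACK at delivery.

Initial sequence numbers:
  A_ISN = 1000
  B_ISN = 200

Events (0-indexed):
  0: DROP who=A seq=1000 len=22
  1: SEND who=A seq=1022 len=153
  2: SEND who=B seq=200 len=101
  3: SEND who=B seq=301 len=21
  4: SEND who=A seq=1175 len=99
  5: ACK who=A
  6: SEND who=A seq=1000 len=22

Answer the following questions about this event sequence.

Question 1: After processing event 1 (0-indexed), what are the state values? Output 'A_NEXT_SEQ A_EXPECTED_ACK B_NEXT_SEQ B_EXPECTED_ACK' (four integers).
After event 0: A_seq=1022 A_ack=200 B_seq=200 B_ack=1000
After event 1: A_seq=1175 A_ack=200 B_seq=200 B_ack=1000

1175 200 200 1000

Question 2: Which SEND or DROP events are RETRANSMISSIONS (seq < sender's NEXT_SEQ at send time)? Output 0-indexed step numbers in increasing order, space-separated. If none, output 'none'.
Answer: 6

Derivation:
Step 0: DROP seq=1000 -> fresh
Step 1: SEND seq=1022 -> fresh
Step 2: SEND seq=200 -> fresh
Step 3: SEND seq=301 -> fresh
Step 4: SEND seq=1175 -> fresh
Step 6: SEND seq=1000 -> retransmit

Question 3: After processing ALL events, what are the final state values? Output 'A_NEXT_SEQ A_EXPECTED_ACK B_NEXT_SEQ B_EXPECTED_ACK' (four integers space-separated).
After event 0: A_seq=1022 A_ack=200 B_seq=200 B_ack=1000
After event 1: A_seq=1175 A_ack=200 B_seq=200 B_ack=1000
After event 2: A_seq=1175 A_ack=301 B_seq=301 B_ack=1000
After event 3: A_seq=1175 A_ack=322 B_seq=322 B_ack=1000
After event 4: A_seq=1274 A_ack=322 B_seq=322 B_ack=1000
After event 5: A_seq=1274 A_ack=322 B_seq=322 B_ack=1000
After event 6: A_seq=1274 A_ack=322 B_seq=322 B_ack=1274

Answer: 1274 322 322 1274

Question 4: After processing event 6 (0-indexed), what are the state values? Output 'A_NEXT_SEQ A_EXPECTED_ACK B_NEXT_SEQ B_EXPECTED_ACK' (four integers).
After event 0: A_seq=1022 A_ack=200 B_seq=200 B_ack=1000
After event 1: A_seq=1175 A_ack=200 B_seq=200 B_ack=1000
After event 2: A_seq=1175 A_ack=301 B_seq=301 B_ack=1000
After event 3: A_seq=1175 A_ack=322 B_seq=322 B_ack=1000
After event 4: A_seq=1274 A_ack=322 B_seq=322 B_ack=1000
After event 5: A_seq=1274 A_ack=322 B_seq=322 B_ack=1000
After event 6: A_seq=1274 A_ack=322 B_seq=322 B_ack=1274

1274 322 322 1274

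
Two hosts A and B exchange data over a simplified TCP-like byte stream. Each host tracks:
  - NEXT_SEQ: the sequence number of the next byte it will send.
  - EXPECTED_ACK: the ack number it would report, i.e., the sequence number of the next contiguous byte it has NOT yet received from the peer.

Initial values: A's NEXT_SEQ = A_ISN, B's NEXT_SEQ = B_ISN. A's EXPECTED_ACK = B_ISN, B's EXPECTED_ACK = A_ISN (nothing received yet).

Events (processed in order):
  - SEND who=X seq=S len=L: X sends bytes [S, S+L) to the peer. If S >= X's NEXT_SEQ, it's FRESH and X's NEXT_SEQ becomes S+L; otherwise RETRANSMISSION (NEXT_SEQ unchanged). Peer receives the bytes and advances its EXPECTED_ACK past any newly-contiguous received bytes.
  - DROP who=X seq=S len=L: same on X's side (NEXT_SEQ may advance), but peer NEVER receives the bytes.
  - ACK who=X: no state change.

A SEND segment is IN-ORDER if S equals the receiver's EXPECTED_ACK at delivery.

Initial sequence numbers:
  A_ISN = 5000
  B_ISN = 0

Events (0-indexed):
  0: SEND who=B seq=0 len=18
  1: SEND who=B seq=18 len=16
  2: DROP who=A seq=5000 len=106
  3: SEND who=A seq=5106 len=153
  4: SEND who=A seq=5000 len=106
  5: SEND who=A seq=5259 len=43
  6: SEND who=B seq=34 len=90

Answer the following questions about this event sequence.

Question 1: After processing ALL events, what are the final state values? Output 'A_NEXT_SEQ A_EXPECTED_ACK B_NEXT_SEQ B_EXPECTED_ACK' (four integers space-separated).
Answer: 5302 124 124 5302

Derivation:
After event 0: A_seq=5000 A_ack=18 B_seq=18 B_ack=5000
After event 1: A_seq=5000 A_ack=34 B_seq=34 B_ack=5000
After event 2: A_seq=5106 A_ack=34 B_seq=34 B_ack=5000
After event 3: A_seq=5259 A_ack=34 B_seq=34 B_ack=5000
After event 4: A_seq=5259 A_ack=34 B_seq=34 B_ack=5259
After event 5: A_seq=5302 A_ack=34 B_seq=34 B_ack=5302
After event 6: A_seq=5302 A_ack=124 B_seq=124 B_ack=5302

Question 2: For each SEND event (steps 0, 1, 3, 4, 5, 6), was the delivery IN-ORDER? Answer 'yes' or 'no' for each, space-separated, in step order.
Answer: yes yes no yes yes yes

Derivation:
Step 0: SEND seq=0 -> in-order
Step 1: SEND seq=18 -> in-order
Step 3: SEND seq=5106 -> out-of-order
Step 4: SEND seq=5000 -> in-order
Step 5: SEND seq=5259 -> in-order
Step 6: SEND seq=34 -> in-order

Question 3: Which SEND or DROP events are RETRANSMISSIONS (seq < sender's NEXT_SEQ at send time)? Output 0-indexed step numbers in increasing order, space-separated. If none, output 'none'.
Answer: 4

Derivation:
Step 0: SEND seq=0 -> fresh
Step 1: SEND seq=18 -> fresh
Step 2: DROP seq=5000 -> fresh
Step 3: SEND seq=5106 -> fresh
Step 4: SEND seq=5000 -> retransmit
Step 5: SEND seq=5259 -> fresh
Step 6: SEND seq=34 -> fresh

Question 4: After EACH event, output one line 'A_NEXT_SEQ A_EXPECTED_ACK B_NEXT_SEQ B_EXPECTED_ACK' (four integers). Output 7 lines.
5000 18 18 5000
5000 34 34 5000
5106 34 34 5000
5259 34 34 5000
5259 34 34 5259
5302 34 34 5302
5302 124 124 5302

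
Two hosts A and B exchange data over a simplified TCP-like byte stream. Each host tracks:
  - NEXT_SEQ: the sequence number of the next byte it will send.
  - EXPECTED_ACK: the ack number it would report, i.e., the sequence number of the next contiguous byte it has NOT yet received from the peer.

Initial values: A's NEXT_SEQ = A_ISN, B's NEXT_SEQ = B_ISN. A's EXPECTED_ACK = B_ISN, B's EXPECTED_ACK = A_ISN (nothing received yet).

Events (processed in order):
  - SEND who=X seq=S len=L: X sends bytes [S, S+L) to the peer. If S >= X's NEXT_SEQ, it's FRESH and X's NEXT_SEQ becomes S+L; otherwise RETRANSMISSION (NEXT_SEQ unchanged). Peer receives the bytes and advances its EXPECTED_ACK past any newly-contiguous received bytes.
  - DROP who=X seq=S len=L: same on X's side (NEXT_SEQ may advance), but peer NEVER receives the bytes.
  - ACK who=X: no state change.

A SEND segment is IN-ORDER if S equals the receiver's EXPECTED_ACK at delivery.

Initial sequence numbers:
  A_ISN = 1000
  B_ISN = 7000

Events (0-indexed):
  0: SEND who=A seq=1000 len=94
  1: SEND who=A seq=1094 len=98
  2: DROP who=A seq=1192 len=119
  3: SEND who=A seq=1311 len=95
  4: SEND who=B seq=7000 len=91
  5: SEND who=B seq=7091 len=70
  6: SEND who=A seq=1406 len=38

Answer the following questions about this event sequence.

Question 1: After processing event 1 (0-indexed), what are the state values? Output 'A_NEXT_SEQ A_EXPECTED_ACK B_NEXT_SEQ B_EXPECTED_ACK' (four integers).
After event 0: A_seq=1094 A_ack=7000 B_seq=7000 B_ack=1094
After event 1: A_seq=1192 A_ack=7000 B_seq=7000 B_ack=1192

1192 7000 7000 1192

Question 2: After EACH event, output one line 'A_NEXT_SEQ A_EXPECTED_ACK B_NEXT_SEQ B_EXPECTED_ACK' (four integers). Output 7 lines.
1094 7000 7000 1094
1192 7000 7000 1192
1311 7000 7000 1192
1406 7000 7000 1192
1406 7091 7091 1192
1406 7161 7161 1192
1444 7161 7161 1192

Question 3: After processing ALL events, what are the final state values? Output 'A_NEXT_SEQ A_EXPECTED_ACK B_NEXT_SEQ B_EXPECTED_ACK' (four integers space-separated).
After event 0: A_seq=1094 A_ack=7000 B_seq=7000 B_ack=1094
After event 1: A_seq=1192 A_ack=7000 B_seq=7000 B_ack=1192
After event 2: A_seq=1311 A_ack=7000 B_seq=7000 B_ack=1192
After event 3: A_seq=1406 A_ack=7000 B_seq=7000 B_ack=1192
After event 4: A_seq=1406 A_ack=7091 B_seq=7091 B_ack=1192
After event 5: A_seq=1406 A_ack=7161 B_seq=7161 B_ack=1192
After event 6: A_seq=1444 A_ack=7161 B_seq=7161 B_ack=1192

Answer: 1444 7161 7161 1192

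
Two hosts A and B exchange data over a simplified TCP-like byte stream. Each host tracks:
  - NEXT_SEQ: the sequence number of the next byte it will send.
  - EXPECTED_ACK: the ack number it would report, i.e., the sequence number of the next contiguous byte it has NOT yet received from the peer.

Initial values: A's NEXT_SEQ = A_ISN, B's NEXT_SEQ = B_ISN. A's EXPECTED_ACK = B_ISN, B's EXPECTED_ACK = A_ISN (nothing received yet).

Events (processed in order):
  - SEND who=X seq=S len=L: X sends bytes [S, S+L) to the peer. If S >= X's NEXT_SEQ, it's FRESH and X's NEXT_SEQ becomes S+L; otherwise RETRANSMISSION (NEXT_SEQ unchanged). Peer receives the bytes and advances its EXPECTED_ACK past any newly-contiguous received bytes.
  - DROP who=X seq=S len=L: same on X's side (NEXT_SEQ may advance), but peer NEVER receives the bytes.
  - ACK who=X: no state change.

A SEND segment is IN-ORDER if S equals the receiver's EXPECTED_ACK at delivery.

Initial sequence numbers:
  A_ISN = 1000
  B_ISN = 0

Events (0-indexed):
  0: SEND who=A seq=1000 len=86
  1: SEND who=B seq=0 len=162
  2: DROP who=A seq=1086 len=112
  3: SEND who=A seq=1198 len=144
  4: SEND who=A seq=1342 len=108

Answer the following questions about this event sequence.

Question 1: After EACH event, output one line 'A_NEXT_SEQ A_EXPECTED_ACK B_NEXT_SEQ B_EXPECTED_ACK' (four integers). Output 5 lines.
1086 0 0 1086
1086 162 162 1086
1198 162 162 1086
1342 162 162 1086
1450 162 162 1086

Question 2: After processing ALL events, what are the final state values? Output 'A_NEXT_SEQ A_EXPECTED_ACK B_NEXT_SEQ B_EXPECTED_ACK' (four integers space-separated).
After event 0: A_seq=1086 A_ack=0 B_seq=0 B_ack=1086
After event 1: A_seq=1086 A_ack=162 B_seq=162 B_ack=1086
After event 2: A_seq=1198 A_ack=162 B_seq=162 B_ack=1086
After event 3: A_seq=1342 A_ack=162 B_seq=162 B_ack=1086
After event 4: A_seq=1450 A_ack=162 B_seq=162 B_ack=1086

Answer: 1450 162 162 1086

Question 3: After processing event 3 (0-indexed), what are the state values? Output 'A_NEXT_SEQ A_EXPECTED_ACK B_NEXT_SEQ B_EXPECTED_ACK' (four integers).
After event 0: A_seq=1086 A_ack=0 B_seq=0 B_ack=1086
After event 1: A_seq=1086 A_ack=162 B_seq=162 B_ack=1086
After event 2: A_seq=1198 A_ack=162 B_seq=162 B_ack=1086
After event 3: A_seq=1342 A_ack=162 B_seq=162 B_ack=1086

1342 162 162 1086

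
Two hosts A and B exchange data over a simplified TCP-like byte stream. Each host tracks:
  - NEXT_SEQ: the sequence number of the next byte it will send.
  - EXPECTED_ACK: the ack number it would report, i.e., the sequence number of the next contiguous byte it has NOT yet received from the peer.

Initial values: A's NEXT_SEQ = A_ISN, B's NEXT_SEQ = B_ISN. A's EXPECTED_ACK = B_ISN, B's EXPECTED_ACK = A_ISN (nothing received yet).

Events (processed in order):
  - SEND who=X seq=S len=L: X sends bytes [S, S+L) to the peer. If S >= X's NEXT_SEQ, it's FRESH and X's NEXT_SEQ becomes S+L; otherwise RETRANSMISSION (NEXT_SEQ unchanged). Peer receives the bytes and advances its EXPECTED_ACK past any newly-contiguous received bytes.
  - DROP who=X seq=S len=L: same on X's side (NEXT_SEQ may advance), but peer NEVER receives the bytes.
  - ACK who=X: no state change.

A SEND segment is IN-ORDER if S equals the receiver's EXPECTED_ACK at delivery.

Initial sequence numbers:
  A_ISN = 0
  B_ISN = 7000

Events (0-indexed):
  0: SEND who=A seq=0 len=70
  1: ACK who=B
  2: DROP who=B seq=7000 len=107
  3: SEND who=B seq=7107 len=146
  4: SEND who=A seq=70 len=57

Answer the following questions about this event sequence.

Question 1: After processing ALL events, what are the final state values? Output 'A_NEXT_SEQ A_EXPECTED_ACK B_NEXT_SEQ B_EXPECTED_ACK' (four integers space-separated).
After event 0: A_seq=70 A_ack=7000 B_seq=7000 B_ack=70
After event 1: A_seq=70 A_ack=7000 B_seq=7000 B_ack=70
After event 2: A_seq=70 A_ack=7000 B_seq=7107 B_ack=70
After event 3: A_seq=70 A_ack=7000 B_seq=7253 B_ack=70
After event 4: A_seq=127 A_ack=7000 B_seq=7253 B_ack=127

Answer: 127 7000 7253 127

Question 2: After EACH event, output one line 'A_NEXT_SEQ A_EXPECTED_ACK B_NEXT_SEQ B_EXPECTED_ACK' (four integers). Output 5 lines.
70 7000 7000 70
70 7000 7000 70
70 7000 7107 70
70 7000 7253 70
127 7000 7253 127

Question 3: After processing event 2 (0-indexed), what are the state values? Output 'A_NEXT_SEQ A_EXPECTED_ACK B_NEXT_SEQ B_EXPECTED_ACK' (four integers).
After event 0: A_seq=70 A_ack=7000 B_seq=7000 B_ack=70
After event 1: A_seq=70 A_ack=7000 B_seq=7000 B_ack=70
After event 2: A_seq=70 A_ack=7000 B_seq=7107 B_ack=70

70 7000 7107 70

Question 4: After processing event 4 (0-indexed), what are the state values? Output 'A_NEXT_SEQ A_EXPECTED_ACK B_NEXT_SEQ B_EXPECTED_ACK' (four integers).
After event 0: A_seq=70 A_ack=7000 B_seq=7000 B_ack=70
After event 1: A_seq=70 A_ack=7000 B_seq=7000 B_ack=70
After event 2: A_seq=70 A_ack=7000 B_seq=7107 B_ack=70
After event 3: A_seq=70 A_ack=7000 B_seq=7253 B_ack=70
After event 4: A_seq=127 A_ack=7000 B_seq=7253 B_ack=127

127 7000 7253 127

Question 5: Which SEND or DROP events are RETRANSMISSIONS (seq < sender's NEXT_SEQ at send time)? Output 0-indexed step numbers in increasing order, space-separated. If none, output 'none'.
Step 0: SEND seq=0 -> fresh
Step 2: DROP seq=7000 -> fresh
Step 3: SEND seq=7107 -> fresh
Step 4: SEND seq=70 -> fresh

Answer: none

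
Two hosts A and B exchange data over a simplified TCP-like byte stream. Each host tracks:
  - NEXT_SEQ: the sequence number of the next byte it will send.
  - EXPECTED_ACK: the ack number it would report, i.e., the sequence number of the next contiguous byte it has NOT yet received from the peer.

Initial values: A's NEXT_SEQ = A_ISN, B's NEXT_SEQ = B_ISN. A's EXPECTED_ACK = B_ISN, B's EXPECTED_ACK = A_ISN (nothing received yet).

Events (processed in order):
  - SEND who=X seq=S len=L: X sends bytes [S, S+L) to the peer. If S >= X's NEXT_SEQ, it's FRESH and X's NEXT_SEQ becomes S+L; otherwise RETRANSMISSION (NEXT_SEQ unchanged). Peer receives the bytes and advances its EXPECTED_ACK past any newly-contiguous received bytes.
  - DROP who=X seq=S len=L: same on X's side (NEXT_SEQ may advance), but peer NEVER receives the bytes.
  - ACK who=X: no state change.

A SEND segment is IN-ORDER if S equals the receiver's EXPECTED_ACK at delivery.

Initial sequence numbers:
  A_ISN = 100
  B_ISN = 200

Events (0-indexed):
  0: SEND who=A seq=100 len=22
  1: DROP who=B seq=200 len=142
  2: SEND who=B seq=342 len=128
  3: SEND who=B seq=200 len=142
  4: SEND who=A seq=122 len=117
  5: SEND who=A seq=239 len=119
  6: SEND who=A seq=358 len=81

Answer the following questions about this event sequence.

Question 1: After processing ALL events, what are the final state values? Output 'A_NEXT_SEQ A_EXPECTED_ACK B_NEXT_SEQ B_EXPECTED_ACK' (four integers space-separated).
After event 0: A_seq=122 A_ack=200 B_seq=200 B_ack=122
After event 1: A_seq=122 A_ack=200 B_seq=342 B_ack=122
After event 2: A_seq=122 A_ack=200 B_seq=470 B_ack=122
After event 3: A_seq=122 A_ack=470 B_seq=470 B_ack=122
After event 4: A_seq=239 A_ack=470 B_seq=470 B_ack=239
After event 5: A_seq=358 A_ack=470 B_seq=470 B_ack=358
After event 6: A_seq=439 A_ack=470 B_seq=470 B_ack=439

Answer: 439 470 470 439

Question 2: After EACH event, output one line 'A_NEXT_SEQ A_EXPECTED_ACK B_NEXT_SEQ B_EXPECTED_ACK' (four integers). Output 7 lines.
122 200 200 122
122 200 342 122
122 200 470 122
122 470 470 122
239 470 470 239
358 470 470 358
439 470 470 439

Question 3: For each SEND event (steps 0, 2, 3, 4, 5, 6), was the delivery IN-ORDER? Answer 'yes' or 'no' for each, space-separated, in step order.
Answer: yes no yes yes yes yes

Derivation:
Step 0: SEND seq=100 -> in-order
Step 2: SEND seq=342 -> out-of-order
Step 3: SEND seq=200 -> in-order
Step 4: SEND seq=122 -> in-order
Step 5: SEND seq=239 -> in-order
Step 6: SEND seq=358 -> in-order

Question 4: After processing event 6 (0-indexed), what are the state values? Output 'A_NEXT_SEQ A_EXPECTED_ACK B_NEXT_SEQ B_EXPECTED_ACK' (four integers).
After event 0: A_seq=122 A_ack=200 B_seq=200 B_ack=122
After event 1: A_seq=122 A_ack=200 B_seq=342 B_ack=122
After event 2: A_seq=122 A_ack=200 B_seq=470 B_ack=122
After event 3: A_seq=122 A_ack=470 B_seq=470 B_ack=122
After event 4: A_seq=239 A_ack=470 B_seq=470 B_ack=239
After event 5: A_seq=358 A_ack=470 B_seq=470 B_ack=358
After event 6: A_seq=439 A_ack=470 B_seq=470 B_ack=439

439 470 470 439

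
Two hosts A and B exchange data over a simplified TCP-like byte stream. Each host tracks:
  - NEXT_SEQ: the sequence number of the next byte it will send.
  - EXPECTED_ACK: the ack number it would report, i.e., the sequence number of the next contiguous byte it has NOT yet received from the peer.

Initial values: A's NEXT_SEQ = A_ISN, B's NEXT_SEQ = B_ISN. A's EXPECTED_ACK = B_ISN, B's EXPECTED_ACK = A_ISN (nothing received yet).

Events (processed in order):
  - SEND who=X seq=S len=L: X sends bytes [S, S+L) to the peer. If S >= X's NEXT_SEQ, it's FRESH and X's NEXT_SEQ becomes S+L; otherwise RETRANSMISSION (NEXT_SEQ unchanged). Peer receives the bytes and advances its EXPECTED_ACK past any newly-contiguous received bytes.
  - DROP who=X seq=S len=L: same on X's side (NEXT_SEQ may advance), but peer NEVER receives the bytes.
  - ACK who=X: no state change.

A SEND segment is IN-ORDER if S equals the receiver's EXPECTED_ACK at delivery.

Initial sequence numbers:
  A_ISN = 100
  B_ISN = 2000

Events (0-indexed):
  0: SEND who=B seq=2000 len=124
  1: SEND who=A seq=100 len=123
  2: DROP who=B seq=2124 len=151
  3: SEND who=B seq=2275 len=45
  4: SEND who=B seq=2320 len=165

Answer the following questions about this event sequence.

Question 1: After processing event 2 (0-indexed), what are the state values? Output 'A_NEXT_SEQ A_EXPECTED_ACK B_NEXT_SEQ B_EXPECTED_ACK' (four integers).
After event 0: A_seq=100 A_ack=2124 B_seq=2124 B_ack=100
After event 1: A_seq=223 A_ack=2124 B_seq=2124 B_ack=223
After event 2: A_seq=223 A_ack=2124 B_seq=2275 B_ack=223

223 2124 2275 223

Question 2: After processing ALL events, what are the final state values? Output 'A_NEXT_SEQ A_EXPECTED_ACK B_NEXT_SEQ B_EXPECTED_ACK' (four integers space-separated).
After event 0: A_seq=100 A_ack=2124 B_seq=2124 B_ack=100
After event 1: A_seq=223 A_ack=2124 B_seq=2124 B_ack=223
After event 2: A_seq=223 A_ack=2124 B_seq=2275 B_ack=223
After event 3: A_seq=223 A_ack=2124 B_seq=2320 B_ack=223
After event 4: A_seq=223 A_ack=2124 B_seq=2485 B_ack=223

Answer: 223 2124 2485 223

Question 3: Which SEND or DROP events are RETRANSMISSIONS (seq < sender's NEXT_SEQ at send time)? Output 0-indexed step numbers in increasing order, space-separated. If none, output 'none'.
Step 0: SEND seq=2000 -> fresh
Step 1: SEND seq=100 -> fresh
Step 2: DROP seq=2124 -> fresh
Step 3: SEND seq=2275 -> fresh
Step 4: SEND seq=2320 -> fresh

Answer: none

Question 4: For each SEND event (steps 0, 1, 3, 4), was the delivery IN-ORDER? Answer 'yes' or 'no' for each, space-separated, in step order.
Answer: yes yes no no

Derivation:
Step 0: SEND seq=2000 -> in-order
Step 1: SEND seq=100 -> in-order
Step 3: SEND seq=2275 -> out-of-order
Step 4: SEND seq=2320 -> out-of-order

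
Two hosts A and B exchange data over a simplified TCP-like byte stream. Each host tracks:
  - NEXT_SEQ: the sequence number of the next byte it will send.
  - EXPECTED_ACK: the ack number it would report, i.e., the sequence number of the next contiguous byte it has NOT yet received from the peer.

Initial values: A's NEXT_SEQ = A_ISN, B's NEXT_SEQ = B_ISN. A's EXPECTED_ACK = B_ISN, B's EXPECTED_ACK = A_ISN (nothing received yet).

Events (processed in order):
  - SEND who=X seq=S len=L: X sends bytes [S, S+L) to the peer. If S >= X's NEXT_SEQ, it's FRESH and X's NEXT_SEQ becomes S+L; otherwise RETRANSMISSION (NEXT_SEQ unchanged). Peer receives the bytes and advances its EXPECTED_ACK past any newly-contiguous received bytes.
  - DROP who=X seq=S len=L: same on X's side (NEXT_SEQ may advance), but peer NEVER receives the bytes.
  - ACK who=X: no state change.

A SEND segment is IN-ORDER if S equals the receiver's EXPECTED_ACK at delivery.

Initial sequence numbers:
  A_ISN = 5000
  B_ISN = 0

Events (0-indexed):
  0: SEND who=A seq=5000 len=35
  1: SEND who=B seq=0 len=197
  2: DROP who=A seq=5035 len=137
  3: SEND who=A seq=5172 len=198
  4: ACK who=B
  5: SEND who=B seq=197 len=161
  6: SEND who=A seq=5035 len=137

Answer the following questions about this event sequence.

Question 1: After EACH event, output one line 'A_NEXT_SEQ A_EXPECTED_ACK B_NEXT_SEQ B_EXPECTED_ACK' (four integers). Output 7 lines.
5035 0 0 5035
5035 197 197 5035
5172 197 197 5035
5370 197 197 5035
5370 197 197 5035
5370 358 358 5035
5370 358 358 5370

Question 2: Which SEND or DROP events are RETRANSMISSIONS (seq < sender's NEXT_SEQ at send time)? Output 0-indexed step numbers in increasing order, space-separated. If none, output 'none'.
Step 0: SEND seq=5000 -> fresh
Step 1: SEND seq=0 -> fresh
Step 2: DROP seq=5035 -> fresh
Step 3: SEND seq=5172 -> fresh
Step 5: SEND seq=197 -> fresh
Step 6: SEND seq=5035 -> retransmit

Answer: 6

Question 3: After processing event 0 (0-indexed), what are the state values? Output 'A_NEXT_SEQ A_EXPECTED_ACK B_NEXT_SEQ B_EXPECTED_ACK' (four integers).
After event 0: A_seq=5035 A_ack=0 B_seq=0 B_ack=5035

5035 0 0 5035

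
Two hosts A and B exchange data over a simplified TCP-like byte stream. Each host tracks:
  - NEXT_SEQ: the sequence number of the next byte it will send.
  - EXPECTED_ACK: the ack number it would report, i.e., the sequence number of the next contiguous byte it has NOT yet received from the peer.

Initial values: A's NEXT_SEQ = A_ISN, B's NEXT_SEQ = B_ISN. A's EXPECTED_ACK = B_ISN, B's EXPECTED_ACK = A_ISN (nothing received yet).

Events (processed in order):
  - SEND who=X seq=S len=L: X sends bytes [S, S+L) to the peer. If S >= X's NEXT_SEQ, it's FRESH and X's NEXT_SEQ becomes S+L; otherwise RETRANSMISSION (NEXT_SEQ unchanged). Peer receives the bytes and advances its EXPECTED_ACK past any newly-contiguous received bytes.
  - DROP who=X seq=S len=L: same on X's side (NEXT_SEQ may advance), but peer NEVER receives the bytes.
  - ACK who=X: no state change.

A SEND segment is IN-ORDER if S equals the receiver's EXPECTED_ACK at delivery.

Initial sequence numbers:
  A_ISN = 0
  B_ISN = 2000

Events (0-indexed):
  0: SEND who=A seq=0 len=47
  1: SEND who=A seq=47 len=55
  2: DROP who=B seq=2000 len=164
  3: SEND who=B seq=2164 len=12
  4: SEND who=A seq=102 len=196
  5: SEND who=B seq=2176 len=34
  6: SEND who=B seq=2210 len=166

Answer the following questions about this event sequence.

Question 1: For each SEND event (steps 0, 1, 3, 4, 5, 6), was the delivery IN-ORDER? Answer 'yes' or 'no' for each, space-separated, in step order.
Step 0: SEND seq=0 -> in-order
Step 1: SEND seq=47 -> in-order
Step 3: SEND seq=2164 -> out-of-order
Step 4: SEND seq=102 -> in-order
Step 5: SEND seq=2176 -> out-of-order
Step 6: SEND seq=2210 -> out-of-order

Answer: yes yes no yes no no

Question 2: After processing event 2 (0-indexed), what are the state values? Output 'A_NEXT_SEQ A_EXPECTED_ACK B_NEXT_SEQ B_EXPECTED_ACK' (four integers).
After event 0: A_seq=47 A_ack=2000 B_seq=2000 B_ack=47
After event 1: A_seq=102 A_ack=2000 B_seq=2000 B_ack=102
After event 2: A_seq=102 A_ack=2000 B_seq=2164 B_ack=102

102 2000 2164 102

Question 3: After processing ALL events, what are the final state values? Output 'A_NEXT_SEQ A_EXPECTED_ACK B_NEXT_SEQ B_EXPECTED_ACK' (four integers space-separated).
Answer: 298 2000 2376 298

Derivation:
After event 0: A_seq=47 A_ack=2000 B_seq=2000 B_ack=47
After event 1: A_seq=102 A_ack=2000 B_seq=2000 B_ack=102
After event 2: A_seq=102 A_ack=2000 B_seq=2164 B_ack=102
After event 3: A_seq=102 A_ack=2000 B_seq=2176 B_ack=102
After event 4: A_seq=298 A_ack=2000 B_seq=2176 B_ack=298
After event 5: A_seq=298 A_ack=2000 B_seq=2210 B_ack=298
After event 6: A_seq=298 A_ack=2000 B_seq=2376 B_ack=298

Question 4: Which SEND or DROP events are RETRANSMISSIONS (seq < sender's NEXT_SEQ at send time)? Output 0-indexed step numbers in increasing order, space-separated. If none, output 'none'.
Answer: none

Derivation:
Step 0: SEND seq=0 -> fresh
Step 1: SEND seq=47 -> fresh
Step 2: DROP seq=2000 -> fresh
Step 3: SEND seq=2164 -> fresh
Step 4: SEND seq=102 -> fresh
Step 5: SEND seq=2176 -> fresh
Step 6: SEND seq=2210 -> fresh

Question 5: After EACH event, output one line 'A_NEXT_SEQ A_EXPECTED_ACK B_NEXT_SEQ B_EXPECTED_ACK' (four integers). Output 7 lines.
47 2000 2000 47
102 2000 2000 102
102 2000 2164 102
102 2000 2176 102
298 2000 2176 298
298 2000 2210 298
298 2000 2376 298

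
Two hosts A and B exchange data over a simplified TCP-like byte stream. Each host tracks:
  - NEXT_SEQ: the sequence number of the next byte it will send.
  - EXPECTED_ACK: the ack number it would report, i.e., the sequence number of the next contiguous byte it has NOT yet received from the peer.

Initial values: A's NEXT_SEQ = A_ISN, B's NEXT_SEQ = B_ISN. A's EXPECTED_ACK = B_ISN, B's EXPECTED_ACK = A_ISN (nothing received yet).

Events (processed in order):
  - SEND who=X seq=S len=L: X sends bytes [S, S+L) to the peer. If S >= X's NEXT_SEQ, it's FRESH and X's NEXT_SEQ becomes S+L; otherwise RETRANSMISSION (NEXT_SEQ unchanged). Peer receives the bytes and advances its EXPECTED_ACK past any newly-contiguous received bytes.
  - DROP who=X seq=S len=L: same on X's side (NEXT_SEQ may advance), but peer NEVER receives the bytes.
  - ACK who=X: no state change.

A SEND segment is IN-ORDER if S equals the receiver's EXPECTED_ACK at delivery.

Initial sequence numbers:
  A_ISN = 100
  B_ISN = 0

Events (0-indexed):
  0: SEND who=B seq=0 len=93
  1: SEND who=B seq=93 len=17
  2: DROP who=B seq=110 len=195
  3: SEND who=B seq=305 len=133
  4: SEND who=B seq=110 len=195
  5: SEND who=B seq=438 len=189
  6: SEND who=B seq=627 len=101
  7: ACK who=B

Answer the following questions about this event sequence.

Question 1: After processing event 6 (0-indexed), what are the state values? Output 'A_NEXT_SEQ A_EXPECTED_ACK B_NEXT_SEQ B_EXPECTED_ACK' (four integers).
After event 0: A_seq=100 A_ack=93 B_seq=93 B_ack=100
After event 1: A_seq=100 A_ack=110 B_seq=110 B_ack=100
After event 2: A_seq=100 A_ack=110 B_seq=305 B_ack=100
After event 3: A_seq=100 A_ack=110 B_seq=438 B_ack=100
After event 4: A_seq=100 A_ack=438 B_seq=438 B_ack=100
After event 5: A_seq=100 A_ack=627 B_seq=627 B_ack=100
After event 6: A_seq=100 A_ack=728 B_seq=728 B_ack=100

100 728 728 100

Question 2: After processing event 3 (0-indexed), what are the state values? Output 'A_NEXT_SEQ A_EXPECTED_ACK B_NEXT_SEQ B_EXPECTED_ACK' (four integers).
After event 0: A_seq=100 A_ack=93 B_seq=93 B_ack=100
After event 1: A_seq=100 A_ack=110 B_seq=110 B_ack=100
After event 2: A_seq=100 A_ack=110 B_seq=305 B_ack=100
After event 3: A_seq=100 A_ack=110 B_seq=438 B_ack=100

100 110 438 100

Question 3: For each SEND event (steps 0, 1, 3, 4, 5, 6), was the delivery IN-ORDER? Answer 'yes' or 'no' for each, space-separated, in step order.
Answer: yes yes no yes yes yes

Derivation:
Step 0: SEND seq=0 -> in-order
Step 1: SEND seq=93 -> in-order
Step 3: SEND seq=305 -> out-of-order
Step 4: SEND seq=110 -> in-order
Step 5: SEND seq=438 -> in-order
Step 6: SEND seq=627 -> in-order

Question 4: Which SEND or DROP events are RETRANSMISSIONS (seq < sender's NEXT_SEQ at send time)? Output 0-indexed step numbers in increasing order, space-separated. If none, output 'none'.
Step 0: SEND seq=0 -> fresh
Step 1: SEND seq=93 -> fresh
Step 2: DROP seq=110 -> fresh
Step 3: SEND seq=305 -> fresh
Step 4: SEND seq=110 -> retransmit
Step 5: SEND seq=438 -> fresh
Step 6: SEND seq=627 -> fresh

Answer: 4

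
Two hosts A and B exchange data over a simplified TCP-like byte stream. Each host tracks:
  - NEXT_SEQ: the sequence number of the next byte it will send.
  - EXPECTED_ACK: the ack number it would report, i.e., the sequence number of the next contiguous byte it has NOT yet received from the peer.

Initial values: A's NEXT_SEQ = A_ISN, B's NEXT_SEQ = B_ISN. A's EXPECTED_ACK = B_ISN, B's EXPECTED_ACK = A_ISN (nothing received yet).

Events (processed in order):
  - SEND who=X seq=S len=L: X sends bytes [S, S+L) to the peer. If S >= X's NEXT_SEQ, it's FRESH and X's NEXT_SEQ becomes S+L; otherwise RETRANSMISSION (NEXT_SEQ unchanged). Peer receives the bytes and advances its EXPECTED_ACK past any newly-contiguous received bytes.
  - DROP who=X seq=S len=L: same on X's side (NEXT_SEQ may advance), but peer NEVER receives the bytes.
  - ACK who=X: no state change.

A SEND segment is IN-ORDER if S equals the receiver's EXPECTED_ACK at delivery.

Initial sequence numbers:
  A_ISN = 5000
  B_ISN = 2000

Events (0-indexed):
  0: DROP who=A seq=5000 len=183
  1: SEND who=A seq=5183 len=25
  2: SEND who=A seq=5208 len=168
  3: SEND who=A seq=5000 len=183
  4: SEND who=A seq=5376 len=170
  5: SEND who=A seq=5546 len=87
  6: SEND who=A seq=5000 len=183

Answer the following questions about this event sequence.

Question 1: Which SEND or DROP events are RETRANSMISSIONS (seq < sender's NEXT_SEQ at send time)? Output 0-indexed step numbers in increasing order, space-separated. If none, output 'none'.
Answer: 3 6

Derivation:
Step 0: DROP seq=5000 -> fresh
Step 1: SEND seq=5183 -> fresh
Step 2: SEND seq=5208 -> fresh
Step 3: SEND seq=5000 -> retransmit
Step 4: SEND seq=5376 -> fresh
Step 5: SEND seq=5546 -> fresh
Step 6: SEND seq=5000 -> retransmit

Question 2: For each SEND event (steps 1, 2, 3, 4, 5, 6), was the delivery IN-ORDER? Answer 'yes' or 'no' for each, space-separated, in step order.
Step 1: SEND seq=5183 -> out-of-order
Step 2: SEND seq=5208 -> out-of-order
Step 3: SEND seq=5000 -> in-order
Step 4: SEND seq=5376 -> in-order
Step 5: SEND seq=5546 -> in-order
Step 6: SEND seq=5000 -> out-of-order

Answer: no no yes yes yes no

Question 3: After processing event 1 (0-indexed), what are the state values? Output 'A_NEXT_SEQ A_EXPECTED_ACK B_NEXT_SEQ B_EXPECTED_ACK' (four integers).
After event 0: A_seq=5183 A_ack=2000 B_seq=2000 B_ack=5000
After event 1: A_seq=5208 A_ack=2000 B_seq=2000 B_ack=5000

5208 2000 2000 5000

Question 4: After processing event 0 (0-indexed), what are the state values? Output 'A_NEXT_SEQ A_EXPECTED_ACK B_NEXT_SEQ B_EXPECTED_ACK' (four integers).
After event 0: A_seq=5183 A_ack=2000 B_seq=2000 B_ack=5000

5183 2000 2000 5000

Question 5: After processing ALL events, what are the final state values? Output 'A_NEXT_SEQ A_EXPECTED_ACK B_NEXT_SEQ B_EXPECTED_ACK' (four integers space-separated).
After event 0: A_seq=5183 A_ack=2000 B_seq=2000 B_ack=5000
After event 1: A_seq=5208 A_ack=2000 B_seq=2000 B_ack=5000
After event 2: A_seq=5376 A_ack=2000 B_seq=2000 B_ack=5000
After event 3: A_seq=5376 A_ack=2000 B_seq=2000 B_ack=5376
After event 4: A_seq=5546 A_ack=2000 B_seq=2000 B_ack=5546
After event 5: A_seq=5633 A_ack=2000 B_seq=2000 B_ack=5633
After event 6: A_seq=5633 A_ack=2000 B_seq=2000 B_ack=5633

Answer: 5633 2000 2000 5633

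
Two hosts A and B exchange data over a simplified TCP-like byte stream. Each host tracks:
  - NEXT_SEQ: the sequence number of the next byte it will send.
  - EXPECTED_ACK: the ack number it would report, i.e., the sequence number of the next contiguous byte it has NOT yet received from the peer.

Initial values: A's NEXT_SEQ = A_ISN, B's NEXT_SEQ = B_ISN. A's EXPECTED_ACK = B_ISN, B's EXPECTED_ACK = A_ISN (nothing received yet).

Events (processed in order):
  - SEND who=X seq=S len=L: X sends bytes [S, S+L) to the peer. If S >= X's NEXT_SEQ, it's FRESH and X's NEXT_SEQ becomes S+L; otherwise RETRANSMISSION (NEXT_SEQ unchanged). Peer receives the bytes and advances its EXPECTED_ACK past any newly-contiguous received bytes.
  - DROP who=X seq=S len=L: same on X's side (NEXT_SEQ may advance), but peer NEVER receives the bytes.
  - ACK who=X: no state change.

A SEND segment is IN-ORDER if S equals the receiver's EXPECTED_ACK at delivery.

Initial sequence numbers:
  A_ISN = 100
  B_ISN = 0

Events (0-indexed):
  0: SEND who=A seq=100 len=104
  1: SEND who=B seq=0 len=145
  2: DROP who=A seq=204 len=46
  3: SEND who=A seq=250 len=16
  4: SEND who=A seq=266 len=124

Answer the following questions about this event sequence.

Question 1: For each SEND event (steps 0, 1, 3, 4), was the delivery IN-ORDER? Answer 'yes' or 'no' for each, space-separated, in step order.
Step 0: SEND seq=100 -> in-order
Step 1: SEND seq=0 -> in-order
Step 3: SEND seq=250 -> out-of-order
Step 4: SEND seq=266 -> out-of-order

Answer: yes yes no no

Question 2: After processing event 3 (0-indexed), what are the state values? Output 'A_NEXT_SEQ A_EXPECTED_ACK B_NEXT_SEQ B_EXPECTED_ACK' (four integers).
After event 0: A_seq=204 A_ack=0 B_seq=0 B_ack=204
After event 1: A_seq=204 A_ack=145 B_seq=145 B_ack=204
After event 2: A_seq=250 A_ack=145 B_seq=145 B_ack=204
After event 3: A_seq=266 A_ack=145 B_seq=145 B_ack=204

266 145 145 204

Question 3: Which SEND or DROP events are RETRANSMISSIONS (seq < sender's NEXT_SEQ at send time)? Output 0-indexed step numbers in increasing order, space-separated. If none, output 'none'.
Answer: none

Derivation:
Step 0: SEND seq=100 -> fresh
Step 1: SEND seq=0 -> fresh
Step 2: DROP seq=204 -> fresh
Step 3: SEND seq=250 -> fresh
Step 4: SEND seq=266 -> fresh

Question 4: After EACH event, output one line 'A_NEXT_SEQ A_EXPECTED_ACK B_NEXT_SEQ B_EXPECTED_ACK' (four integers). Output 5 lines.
204 0 0 204
204 145 145 204
250 145 145 204
266 145 145 204
390 145 145 204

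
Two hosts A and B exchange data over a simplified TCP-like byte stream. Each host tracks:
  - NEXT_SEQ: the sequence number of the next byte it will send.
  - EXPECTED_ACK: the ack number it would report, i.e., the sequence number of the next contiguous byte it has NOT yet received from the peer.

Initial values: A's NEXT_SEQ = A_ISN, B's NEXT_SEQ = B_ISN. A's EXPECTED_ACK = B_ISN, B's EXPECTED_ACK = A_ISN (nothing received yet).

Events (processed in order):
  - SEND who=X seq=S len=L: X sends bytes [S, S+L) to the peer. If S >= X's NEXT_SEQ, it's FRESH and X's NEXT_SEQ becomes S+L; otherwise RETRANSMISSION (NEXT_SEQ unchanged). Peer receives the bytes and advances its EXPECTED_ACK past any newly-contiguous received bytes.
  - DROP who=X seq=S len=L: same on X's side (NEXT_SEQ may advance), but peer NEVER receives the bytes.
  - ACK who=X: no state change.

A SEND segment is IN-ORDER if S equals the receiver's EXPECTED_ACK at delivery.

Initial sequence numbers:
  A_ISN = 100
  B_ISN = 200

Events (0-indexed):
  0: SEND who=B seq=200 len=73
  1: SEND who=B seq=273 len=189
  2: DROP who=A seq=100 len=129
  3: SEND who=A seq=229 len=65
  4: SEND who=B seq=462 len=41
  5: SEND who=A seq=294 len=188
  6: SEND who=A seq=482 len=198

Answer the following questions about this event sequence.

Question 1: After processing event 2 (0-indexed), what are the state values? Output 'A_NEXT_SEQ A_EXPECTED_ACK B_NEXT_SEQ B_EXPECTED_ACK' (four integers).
After event 0: A_seq=100 A_ack=273 B_seq=273 B_ack=100
After event 1: A_seq=100 A_ack=462 B_seq=462 B_ack=100
After event 2: A_seq=229 A_ack=462 B_seq=462 B_ack=100

229 462 462 100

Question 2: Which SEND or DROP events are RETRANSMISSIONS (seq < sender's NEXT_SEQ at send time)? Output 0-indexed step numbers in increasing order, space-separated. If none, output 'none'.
Step 0: SEND seq=200 -> fresh
Step 1: SEND seq=273 -> fresh
Step 2: DROP seq=100 -> fresh
Step 3: SEND seq=229 -> fresh
Step 4: SEND seq=462 -> fresh
Step 5: SEND seq=294 -> fresh
Step 6: SEND seq=482 -> fresh

Answer: none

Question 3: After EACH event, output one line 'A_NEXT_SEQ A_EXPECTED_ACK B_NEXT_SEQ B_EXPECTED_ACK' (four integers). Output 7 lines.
100 273 273 100
100 462 462 100
229 462 462 100
294 462 462 100
294 503 503 100
482 503 503 100
680 503 503 100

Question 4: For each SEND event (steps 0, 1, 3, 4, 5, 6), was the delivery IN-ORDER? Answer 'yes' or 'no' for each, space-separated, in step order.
Answer: yes yes no yes no no

Derivation:
Step 0: SEND seq=200 -> in-order
Step 1: SEND seq=273 -> in-order
Step 3: SEND seq=229 -> out-of-order
Step 4: SEND seq=462 -> in-order
Step 5: SEND seq=294 -> out-of-order
Step 6: SEND seq=482 -> out-of-order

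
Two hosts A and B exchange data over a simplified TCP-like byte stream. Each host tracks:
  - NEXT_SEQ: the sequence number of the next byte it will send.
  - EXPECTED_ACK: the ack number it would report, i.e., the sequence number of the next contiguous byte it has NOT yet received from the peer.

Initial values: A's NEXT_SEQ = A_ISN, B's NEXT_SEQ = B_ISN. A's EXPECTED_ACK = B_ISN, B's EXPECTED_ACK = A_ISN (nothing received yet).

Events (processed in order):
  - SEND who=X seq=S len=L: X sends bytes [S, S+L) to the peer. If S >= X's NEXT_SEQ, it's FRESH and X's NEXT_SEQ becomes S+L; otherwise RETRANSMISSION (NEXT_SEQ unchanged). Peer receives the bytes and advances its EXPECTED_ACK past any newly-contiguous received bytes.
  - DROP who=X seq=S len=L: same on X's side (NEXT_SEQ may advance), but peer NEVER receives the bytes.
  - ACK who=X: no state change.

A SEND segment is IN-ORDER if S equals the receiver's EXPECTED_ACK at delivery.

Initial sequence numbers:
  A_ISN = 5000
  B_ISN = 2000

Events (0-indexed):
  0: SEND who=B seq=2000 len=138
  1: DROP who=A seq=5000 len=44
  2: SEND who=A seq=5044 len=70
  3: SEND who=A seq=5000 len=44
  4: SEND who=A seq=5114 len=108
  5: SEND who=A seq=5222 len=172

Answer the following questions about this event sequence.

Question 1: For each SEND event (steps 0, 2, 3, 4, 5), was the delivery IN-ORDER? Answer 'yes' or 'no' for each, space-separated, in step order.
Step 0: SEND seq=2000 -> in-order
Step 2: SEND seq=5044 -> out-of-order
Step 3: SEND seq=5000 -> in-order
Step 4: SEND seq=5114 -> in-order
Step 5: SEND seq=5222 -> in-order

Answer: yes no yes yes yes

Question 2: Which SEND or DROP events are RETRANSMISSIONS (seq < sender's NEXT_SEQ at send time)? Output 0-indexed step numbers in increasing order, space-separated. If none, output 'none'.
Step 0: SEND seq=2000 -> fresh
Step 1: DROP seq=5000 -> fresh
Step 2: SEND seq=5044 -> fresh
Step 3: SEND seq=5000 -> retransmit
Step 4: SEND seq=5114 -> fresh
Step 5: SEND seq=5222 -> fresh

Answer: 3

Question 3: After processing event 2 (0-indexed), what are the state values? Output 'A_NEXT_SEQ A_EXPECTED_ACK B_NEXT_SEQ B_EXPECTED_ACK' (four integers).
After event 0: A_seq=5000 A_ack=2138 B_seq=2138 B_ack=5000
After event 1: A_seq=5044 A_ack=2138 B_seq=2138 B_ack=5000
After event 2: A_seq=5114 A_ack=2138 B_seq=2138 B_ack=5000

5114 2138 2138 5000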